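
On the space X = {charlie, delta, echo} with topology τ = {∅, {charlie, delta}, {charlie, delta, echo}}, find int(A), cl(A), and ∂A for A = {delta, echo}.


int(A) = ∅, cl(A) = {charlie, delta, echo}, ∂A = {charlie, delta, echo}.

Closed sets in (X, τ) are complements of opens:
  closed(X, τ) = {∅, {echo}, {charlie, delta, echo}}.
int(A) = ⋃ {U ∈ τ : U ⊆ A}. Opens contained in A: ∅.
Taking the union of these: int(A) = ∅.
cl(A) = ⋂ {C closed : A ⊆ C}. Closed sets containing A: {charlie, delta, echo}.
Intersecting these: cl(A) = {charlie, delta, echo}.
∂A = cl(A) ∖ int(A) = {charlie, delta, echo} ∖ ∅ = {charlie, delta, echo}.


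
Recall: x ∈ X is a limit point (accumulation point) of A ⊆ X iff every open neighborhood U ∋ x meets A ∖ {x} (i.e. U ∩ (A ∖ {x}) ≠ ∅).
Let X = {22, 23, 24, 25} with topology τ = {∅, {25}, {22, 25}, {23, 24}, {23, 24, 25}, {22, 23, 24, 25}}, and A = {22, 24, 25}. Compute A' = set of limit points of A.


A' = {22, 23}

For each x ∈ X, list the open sets U ∈ τ with x ∈ U, then check whether U ∩ (A ∖ {x}) ≠ ∅ for every such U.
  x = 22: opens ∋ x are {22, 25}, {22, 23, 24, 25}; each meets A ∖ {22}, so x IS a limit point.
  x = 23: opens ∋ x are {23, 24}, {23, 24, 25}, {22, 23, 24, 25}; each meets A ∖ {23}, so x IS a limit point.
  x = 24: open {23, 24} ∋ x has {23, 24} ∩ (A ∖ {24}) = ∅, so x is NOT a limit point.
  x = 25: open {25} ∋ x has {25} ∩ (A ∖ {25}) = ∅, so x is NOT a limit point.
Collecting: A' = {22, 23}.


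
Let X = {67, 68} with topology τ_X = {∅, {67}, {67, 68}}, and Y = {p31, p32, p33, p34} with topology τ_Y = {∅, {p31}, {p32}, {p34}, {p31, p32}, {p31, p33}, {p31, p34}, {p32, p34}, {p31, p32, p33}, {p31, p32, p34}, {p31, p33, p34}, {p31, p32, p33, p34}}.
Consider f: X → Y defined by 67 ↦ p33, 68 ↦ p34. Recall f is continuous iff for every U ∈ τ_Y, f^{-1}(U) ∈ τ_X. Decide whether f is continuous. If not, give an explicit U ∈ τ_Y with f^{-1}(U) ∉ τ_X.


f is NOT continuous.

Compute f^{-1}(U) for each U ∈ τ_Y:
  U = ∅: f^{-1}(U) = ∅ ∈ τ_X ✓.
  U = {p31}: f^{-1}(U) = ∅ ∈ τ_X ✓.
  U = {p32}: f^{-1}(U) = ∅ ∈ τ_X ✓.
  U = {p34}: f^{-1}(U) = {68} ∉ τ_X ✗.
  U = {p31, p32}: f^{-1}(U) = ∅ ∈ τ_X ✓.
  U = {p31, p33}: f^{-1}(U) = {67} ∈ τ_X ✓.
  U = {p31, p34}: f^{-1}(U) = {68} ∉ τ_X ✗.
  U = {p32, p34}: f^{-1}(U) = {68} ∉ τ_X ✗.
  U = {p31, p32, p33}: f^{-1}(U) = {67} ∈ τ_X ✓.
  U = {p31, p32, p34}: f^{-1}(U) = {68} ∉ τ_X ✗.
  U = {p31, p33, p34}: f^{-1}(U) = {67, 68} ∈ τ_X ✓.
  U = {p31, p32, p33, p34}: f^{-1}(U) = {67, 68} ∈ τ_X ✓.
Found U = {p34} with f^{-1}(U) = {68} not in τ_X. Therefore f is NOT continuous.


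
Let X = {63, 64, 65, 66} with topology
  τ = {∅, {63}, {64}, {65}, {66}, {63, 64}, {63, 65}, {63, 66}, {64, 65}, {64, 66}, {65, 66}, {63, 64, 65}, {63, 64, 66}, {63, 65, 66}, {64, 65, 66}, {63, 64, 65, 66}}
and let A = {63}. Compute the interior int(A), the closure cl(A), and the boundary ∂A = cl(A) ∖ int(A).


int(A) = {63}, cl(A) = {63}, ∂A = ∅.

Closed sets in (X, τ) are complements of opens:
  closed(X, τ) = {∅, {63}, {64}, {65}, {66}, {63, 64}, {63, 65}, {63, 66}, {64, 65}, {64, 66}, {65, 66}, {63, 64, 65}, {63, 64, 66}, {63, 65, 66}, {64, 65, 66}, {63, 64, 65, 66}}.
int(A) = ⋃ {U ∈ τ : U ⊆ A}. Opens contained in A: ∅, {63}.
Taking the union of these: int(A) = {63}.
cl(A) = ⋂ {C closed : A ⊆ C}. Closed sets containing A: {63}, {63, 64}, {63, 65}, {63, 66}, {63, 64, 65}, {63, 64, 66}, {63, 65, 66}, {63, 64, 65, 66}.
Intersecting these: cl(A) = {63}.
∂A = cl(A) ∖ int(A) = {63} ∖ {63} = ∅.


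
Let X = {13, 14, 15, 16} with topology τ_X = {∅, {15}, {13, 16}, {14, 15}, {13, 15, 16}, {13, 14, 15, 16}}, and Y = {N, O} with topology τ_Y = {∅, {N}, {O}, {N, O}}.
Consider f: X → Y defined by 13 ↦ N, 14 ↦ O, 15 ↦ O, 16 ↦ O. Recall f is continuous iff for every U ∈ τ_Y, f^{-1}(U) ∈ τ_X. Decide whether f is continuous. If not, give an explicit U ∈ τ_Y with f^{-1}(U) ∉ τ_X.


f is NOT continuous.

Compute f^{-1}(U) for each U ∈ τ_Y:
  U = ∅: f^{-1}(U) = ∅ ∈ τ_X ✓.
  U = {N}: f^{-1}(U) = {13} ∉ τ_X ✗.
  U = {O}: f^{-1}(U) = {14, 15, 16} ∉ τ_X ✗.
  U = {N, O}: f^{-1}(U) = {13, 14, 15, 16} ∈ τ_X ✓.
Found U = {N} with f^{-1}(U) = {13} not in τ_X. Therefore f is NOT continuous.


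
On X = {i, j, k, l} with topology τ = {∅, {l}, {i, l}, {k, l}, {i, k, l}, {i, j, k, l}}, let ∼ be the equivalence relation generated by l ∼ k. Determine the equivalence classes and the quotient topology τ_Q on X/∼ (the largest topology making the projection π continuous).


X/∼ = {[i], [j], [k=l]}; |τ_Q| = 4.

Equivalence classes: [i], [j], [k=l].
Quotient map π: X → X/∼ sends i ↦ [i], j ↦ [j], k ↦ [k=l], l ↦ [k=l].
For each subset V ⊆ X/∼, compute π^{-1}(V) ⊆ X and check whether π^{-1}(V) ∈ τ. V is open in τ_Q iff π^{-1}(V) ∈ τ.
  V = {}: π^{-1}(V) = ∅ ∈ τ ✓.
  V = {[i]}: π^{-1}(V) = {i} ∉ τ ✗.
  V = {[j]}: π^{-1}(V) = {j} ∉ τ ✗.
  V = {[i], [j]}: π^{-1}(V) = {i, j} ∉ τ ✗.
  V = {[k=l]}: π^{-1}(V) = {k, l} ∈ τ ✓.
  V = {[i], [k=l]}: π^{-1}(V) = {i, k, l} ∈ τ ✓.
  V = {[j], [k=l]}: π^{-1}(V) = {j, k, l} ∉ τ ✗.
  V = {[i], [j], [k=l]}: π^{-1}(V) = {i, j, k, l} ∈ τ ✓.
Open sets in the quotient: τ_Q = {{}, {[k=l]}, {[i], [k=l]}, {[i], [j], [k=l]}} (4 elements).


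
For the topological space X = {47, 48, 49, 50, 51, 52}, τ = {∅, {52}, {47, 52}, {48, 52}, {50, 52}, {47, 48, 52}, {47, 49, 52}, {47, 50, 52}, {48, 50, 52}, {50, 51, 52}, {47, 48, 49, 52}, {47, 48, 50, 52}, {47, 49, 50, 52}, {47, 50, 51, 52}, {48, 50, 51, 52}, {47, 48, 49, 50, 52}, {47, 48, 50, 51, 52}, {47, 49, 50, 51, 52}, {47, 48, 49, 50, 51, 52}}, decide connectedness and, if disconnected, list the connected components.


(X, τ) is connected.

Find clopen sets (U ∈ τ with X ∖ U ∈ τ):
  U = ∅, X ∖ U = {47, 48, 49, 50, 51, 52} — both open, so U is clopen.
  U = {47, 48, 49, 50, 51, 52}, X ∖ U = ∅ — both open, so U is clopen.
Only trivial clopens (∅ and X) exist, so (X, τ) is connected.
Compute connected components by grouping points that agree on all clopens:
  component: {47, 48, 49, 50, 51, 52}


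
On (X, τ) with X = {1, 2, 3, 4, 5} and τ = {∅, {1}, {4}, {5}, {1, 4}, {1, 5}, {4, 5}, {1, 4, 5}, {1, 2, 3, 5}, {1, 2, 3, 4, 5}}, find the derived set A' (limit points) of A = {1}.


A' = {2, 3}

For each x ∈ X, list the open sets U ∈ τ with x ∈ U, then check whether U ∩ (A ∖ {x}) ≠ ∅ for every such U.
  x = 1: open {1} ∋ x has {1} ∩ (A ∖ {1}) = ∅, so x is NOT a limit point.
  x = 2: opens ∋ x are {1, 2, 3, 5}, {1, 2, 3, 4, 5}; each meets A ∖ {2}, so x IS a limit point.
  x = 3: opens ∋ x are {1, 2, 3, 5}, {1, 2, 3, 4, 5}; each meets A ∖ {3}, so x IS a limit point.
  x = 4: open {4} ∋ x has {4} ∩ (A ∖ {4}) = ∅, so x is NOT a limit point.
  x = 5: open {5} ∋ x has {5} ∩ (A ∖ {5}) = ∅, so x is NOT a limit point.
Collecting: A' = {2, 3}.


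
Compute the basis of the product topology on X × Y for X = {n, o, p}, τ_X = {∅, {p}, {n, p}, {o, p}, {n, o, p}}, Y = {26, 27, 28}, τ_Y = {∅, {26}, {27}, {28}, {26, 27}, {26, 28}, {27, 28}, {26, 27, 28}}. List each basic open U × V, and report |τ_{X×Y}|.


Basis B = {∅ × ∅, {p} × {26}, {p} × {27}, {p} × {28}, {n, p} × {26}, {n, p} × {27}, {n, p} × {28}, {o, p} × {26}, {o, p} × {27}, {o, p} × {28}, {p} × {26, 27}, {p} × {26, 28}, {p} × {27, 28}, {n, o, p} × {26}, {n, o, p} × {27}, {n, o, p} × {28}, {p} × {26, 27, 28}, {n, p} × {26, 27}, {n, p} × {26, 28}, {n, p} × {27, 28}, {o, p} × {26, 27}, {o, p} × {26, 28}, {o, p} × {27, 28}, {n, p} × {26, 27, 28}, {n, o, p} × {26, 27}, {n, o, p} × {26, 28}, {n, o, p} × {27, 28}, {o, p} × {26, 27, 28}, {n, o, p} × {26, 27, 28}}; |τ_{X×Y}| = 125.

Enumerate products U × V with U ∈ τ_X, V ∈ τ_Y (deduplicated):
  ∅ × ∅ = {} (∅)
  {p} × {26} = {(p,26)}
  {p} × {27} = {(p,27)}
  {p} × {28} = {(p,28)}
  {n, p} × {26} = {(n,26), (p,26)}
  {n, p} × {27} = {(n,27), (p,27)}
  {n, p} × {28} = {(n,28), (p,28)}
  {o, p} × {26} = {(o,26), (p,26)}
  {o, p} × {27} = {(o,27), (p,27)}
  {o, p} × {28} = {(o,28), (p,28)}
  {p} × {26, 27} = {(p,26), (p,27)}
  {p} × {26, 28} = {(p,26), (p,28)}
  {p} × {27, 28} = {(p,27), (p,28)}
  {n, o, p} × {26} = {(n,26), (o,26), (p,26)}
  {n, o, p} × {27} = {(n,27), (o,27), (p,27)}
  {n, o, p} × {28} = {(n,28), (o,28), (p,28)}
  {p} × {26, 27, 28} = {(p,26), (p,27), (p,28)}
  {n, p} × {26, 27} = {(n,26), (n,27), (p,26), (p,27)}
  {n, p} × {26, 28} = {(n,26), (n,28), (p,26), (p,28)}
  {n, p} × {27, 28} = {(n,27), (n,28), (p,27), (p,28)}
  {o, p} × {26, 27} = {(o,26), (o,27), (p,26), (p,27)}
  {o, p} × {26, 28} = {(o,26), (o,28), (p,26), (p,28)}
  {o, p} × {27, 28} = {(o,27), (o,28), (p,27), (p,28)}
  {n, p} × {26, 27, 28} = {(n,26), (n,27), (n,28), (p,26), (p,27), (p,28)}
  {n, o, p} × {26, 27} = {(n,26), (n,27), (o,26), (o,27), (p,26), (p,27)}
  {n, o, p} × {26, 28} = {(n,26), (n,28), (o,26), (o,28), (p,26), (p,28)}
  {n, o, p} × {27, 28} = {(n,27), (n,28), (o,27), (o,28), (p,27), (p,28)}
  {o, p} × {26, 27, 28} = {(o,26), (o,27), (o,28), (p,26), (p,27), (p,28)}
  {n, o, p} × {26, 27, 28} = {(n,26), (n,27), (n,28), (o,26), (o,27), (o,28), (p,26), (p,27), (p,28)}
These 29 distinct sets form the basis B.
Close under arbitrary unions to get τ_{X×Y}; counting gives |τ_{X×Y}| = 125.


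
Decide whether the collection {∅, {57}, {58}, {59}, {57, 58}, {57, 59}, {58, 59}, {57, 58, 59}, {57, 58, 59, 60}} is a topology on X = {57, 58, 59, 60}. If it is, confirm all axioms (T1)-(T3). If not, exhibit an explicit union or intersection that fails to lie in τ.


τ IS a topology on X.

Axiom (T1): ∅ ∈ τ? Yes; X ∈ τ? Yes.
Axiom (T2/T3): check pairwise unions and intersections of members of τ.
All pairwise intersections and unions checked — each lies in τ. Therefore τ satisfies (T1), (T2), (T3): it IS a topology on X.


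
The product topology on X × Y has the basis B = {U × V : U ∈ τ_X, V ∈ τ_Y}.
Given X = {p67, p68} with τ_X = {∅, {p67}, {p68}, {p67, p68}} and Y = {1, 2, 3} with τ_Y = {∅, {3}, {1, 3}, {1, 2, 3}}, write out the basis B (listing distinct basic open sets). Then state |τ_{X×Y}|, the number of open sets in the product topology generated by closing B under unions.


Basis B = {∅ × ∅, {p67} × {3}, {p68} × {3}, {p67} × {1, 3}, {p67, p68} × {3}, {p68} × {1, 3}, {p67} × {1, 2, 3}, {p68} × {1, 2, 3}, {p67, p68} × {1, 3}, {p67, p68} × {1, 2, 3}}; |τ_{X×Y}| = 16.

Enumerate products U × V with U ∈ τ_X, V ∈ τ_Y (deduplicated):
  ∅ × ∅ = {} (∅)
  {p67} × {3} = {(p67,3)}
  {p68} × {3} = {(p68,3)}
  {p67} × {1, 3} = {(p67,1), (p67,3)}
  {p67, p68} × {3} = {(p67,3), (p68,3)}
  {p68} × {1, 3} = {(p68,1), (p68,3)}
  {p67} × {1, 2, 3} = {(p67,1), (p67,2), (p67,3)}
  {p68} × {1, 2, 3} = {(p68,1), (p68,2), (p68,3)}
  {p67, p68} × {1, 3} = {(p67,1), (p67,3), (p68,1), (p68,3)}
  {p67, p68} × {1, 2, 3} = {(p67,1), (p67,2), (p67,3), (p68,1), (p68,2), (p68,3)}
These 10 distinct sets form the basis B.
Close under arbitrary unions to get τ_{X×Y}; counting gives |τ_{X×Y}| = 16.


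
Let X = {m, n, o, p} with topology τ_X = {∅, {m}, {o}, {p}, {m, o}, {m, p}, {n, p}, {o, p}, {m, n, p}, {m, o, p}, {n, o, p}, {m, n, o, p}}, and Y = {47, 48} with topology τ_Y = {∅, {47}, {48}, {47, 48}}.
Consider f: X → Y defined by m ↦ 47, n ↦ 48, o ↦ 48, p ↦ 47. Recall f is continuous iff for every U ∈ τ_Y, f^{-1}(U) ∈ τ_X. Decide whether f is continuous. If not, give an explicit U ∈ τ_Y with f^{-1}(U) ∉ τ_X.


f is NOT continuous.

Compute f^{-1}(U) for each U ∈ τ_Y:
  U = ∅: f^{-1}(U) = ∅ ∈ τ_X ✓.
  U = {47}: f^{-1}(U) = {m, p} ∈ τ_X ✓.
  U = {48}: f^{-1}(U) = {n, o} ∉ τ_X ✗.
  U = {47, 48}: f^{-1}(U) = {m, n, o, p} ∈ τ_X ✓.
Found U = {48} with f^{-1}(U) = {n, o} not in τ_X. Therefore f is NOT continuous.


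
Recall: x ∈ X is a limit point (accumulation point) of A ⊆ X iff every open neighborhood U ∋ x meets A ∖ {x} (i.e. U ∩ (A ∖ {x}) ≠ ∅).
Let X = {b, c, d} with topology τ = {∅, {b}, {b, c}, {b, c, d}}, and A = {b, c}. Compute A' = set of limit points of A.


A' = {c, d}

For each x ∈ X, list the open sets U ∈ τ with x ∈ U, then check whether U ∩ (A ∖ {x}) ≠ ∅ for every such U.
  x = b: open {b} ∋ x has {b} ∩ (A ∖ {b}) = ∅, so x is NOT a limit point.
  x = c: opens ∋ x are {b, c}, {b, c, d}; each meets A ∖ {c}, so x IS a limit point.
  x = d: opens ∋ x are {b, c, d}; each meets A ∖ {d}, so x IS a limit point.
Collecting: A' = {c, d}.


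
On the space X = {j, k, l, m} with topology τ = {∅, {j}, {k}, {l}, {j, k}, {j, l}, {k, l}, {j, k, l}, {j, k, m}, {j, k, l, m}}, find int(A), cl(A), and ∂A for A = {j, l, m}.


int(A) = {j, l}, cl(A) = {j, l, m}, ∂A = {m}.

Closed sets in (X, τ) are complements of opens:
  closed(X, τ) = {∅, {l}, {m}, {j, m}, {k, m}, {l, m}, {j, k, m}, {j, l, m}, {k, l, m}, {j, k, l, m}}.
int(A) = ⋃ {U ∈ τ : U ⊆ A}. Opens contained in A: ∅, {j}, {l}, {j, l}.
Taking the union of these: int(A) = {j, l}.
cl(A) = ⋂ {C closed : A ⊆ C}. Closed sets containing A: {j, l, m}, {j, k, l, m}.
Intersecting these: cl(A) = {j, l, m}.
∂A = cl(A) ∖ int(A) = {j, l, m} ∖ {j, l} = {m}.


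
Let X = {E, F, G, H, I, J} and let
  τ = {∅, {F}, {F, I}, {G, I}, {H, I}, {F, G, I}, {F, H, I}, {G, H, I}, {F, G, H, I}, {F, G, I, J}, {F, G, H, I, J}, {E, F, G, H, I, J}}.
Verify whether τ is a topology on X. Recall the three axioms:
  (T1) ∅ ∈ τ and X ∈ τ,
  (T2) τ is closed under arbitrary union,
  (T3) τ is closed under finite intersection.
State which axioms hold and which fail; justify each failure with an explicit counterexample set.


τ is NOT a topology on X.

Axiom (T1): ∅ ∈ τ? Yes; X ∈ τ? Yes.
Axiom (T2/T3): check pairwise unions and intersections of members of τ.
Counterexample for (T3): {F, I} ∩ {G, I} = {I} ∉ τ. Therefore τ is NOT a topology.


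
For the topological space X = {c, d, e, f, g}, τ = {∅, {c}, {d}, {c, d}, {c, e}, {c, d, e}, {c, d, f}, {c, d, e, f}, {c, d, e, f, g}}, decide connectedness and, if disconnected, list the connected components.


(X, τ) is connected.

Find clopen sets (U ∈ τ with X ∖ U ∈ τ):
  U = ∅, X ∖ U = {c, d, e, f, g} — both open, so U is clopen.
  U = {c, d, e, f, g}, X ∖ U = ∅ — both open, so U is clopen.
Only trivial clopens (∅ and X) exist, so (X, τ) is connected.
Compute connected components by grouping points that agree on all clopens:
  component: {c, d, e, f, g}


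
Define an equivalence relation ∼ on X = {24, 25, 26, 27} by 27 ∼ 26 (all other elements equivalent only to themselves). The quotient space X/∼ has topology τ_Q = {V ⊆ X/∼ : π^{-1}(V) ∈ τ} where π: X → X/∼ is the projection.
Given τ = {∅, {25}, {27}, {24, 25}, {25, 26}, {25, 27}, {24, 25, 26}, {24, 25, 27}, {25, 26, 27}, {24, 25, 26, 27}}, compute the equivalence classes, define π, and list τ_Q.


X/∼ = {[24], [25], [26=27]}; |τ_Q| = 5.

Equivalence classes: [24], [25], [26=27].
Quotient map π: X → X/∼ sends 24 ↦ [24], 25 ↦ [25], 26 ↦ [26=27], 27 ↦ [26=27].
For each subset V ⊆ X/∼, compute π^{-1}(V) ⊆ X and check whether π^{-1}(V) ∈ τ. V is open in τ_Q iff π^{-1}(V) ∈ τ.
  V = {}: π^{-1}(V) = ∅ ∈ τ ✓.
  V = {[24]}: π^{-1}(V) = {24} ∉ τ ✗.
  V = {[25]}: π^{-1}(V) = {25} ∈ τ ✓.
  V = {[24], [25]}: π^{-1}(V) = {24, 25} ∈ τ ✓.
  V = {[26=27]}: π^{-1}(V) = {26, 27} ∉ τ ✗.
  V = {[24], [26=27]}: π^{-1}(V) = {24, 26, 27} ∉ τ ✗.
  V = {[25], [26=27]}: π^{-1}(V) = {25, 26, 27} ∈ τ ✓.
  V = {[24], [25], [26=27]}: π^{-1}(V) = {24, 25, 26, 27} ∈ τ ✓.
Open sets in the quotient: τ_Q = {{}, {[25]}, {[24], [25]}, {[25], [26=27]}, {[24], [25], [26=27]}} (5 elements).


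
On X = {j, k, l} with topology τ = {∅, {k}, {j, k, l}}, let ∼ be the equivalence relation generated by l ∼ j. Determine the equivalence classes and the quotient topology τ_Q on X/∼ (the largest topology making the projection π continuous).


X/∼ = {[j=l], [k]}; |τ_Q| = 3.

Equivalence classes: [j=l], [k].
Quotient map π: X → X/∼ sends j ↦ [j=l], k ↦ [k], l ↦ [j=l].
For each subset V ⊆ X/∼, compute π^{-1}(V) ⊆ X and check whether π^{-1}(V) ∈ τ. V is open in τ_Q iff π^{-1}(V) ∈ τ.
  V = {}: π^{-1}(V) = ∅ ∈ τ ✓.
  V = {[j=l]}: π^{-1}(V) = {j, l} ∉ τ ✗.
  V = {[k]}: π^{-1}(V) = {k} ∈ τ ✓.
  V = {[j=l], [k]}: π^{-1}(V) = {j, k, l} ∈ τ ✓.
Open sets in the quotient: τ_Q = {{}, {[k]}, {[j=l], [k]}} (3 elements).


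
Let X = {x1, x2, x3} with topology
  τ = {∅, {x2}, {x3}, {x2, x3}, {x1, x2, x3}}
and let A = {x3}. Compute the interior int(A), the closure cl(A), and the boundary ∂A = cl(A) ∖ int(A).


int(A) = {x3}, cl(A) = {x1, x3}, ∂A = {x1}.

Closed sets in (X, τ) are complements of opens:
  closed(X, τ) = {∅, {x1}, {x1, x2}, {x1, x3}, {x1, x2, x3}}.
int(A) = ⋃ {U ∈ τ : U ⊆ A}. Opens contained in A: ∅, {x3}.
Taking the union of these: int(A) = {x3}.
cl(A) = ⋂ {C closed : A ⊆ C}. Closed sets containing A: {x1, x3}, {x1, x2, x3}.
Intersecting these: cl(A) = {x1, x3}.
∂A = cl(A) ∖ int(A) = {x1, x3} ∖ {x3} = {x1}.


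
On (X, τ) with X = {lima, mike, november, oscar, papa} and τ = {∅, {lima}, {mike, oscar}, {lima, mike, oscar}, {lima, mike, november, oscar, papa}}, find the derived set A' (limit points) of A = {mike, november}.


A' = {november, oscar, papa}

For each x ∈ X, list the open sets U ∈ τ with x ∈ U, then check whether U ∩ (A ∖ {x}) ≠ ∅ for every such U.
  x = lima: open {lima} ∋ x has {lima} ∩ (A ∖ {lima}) = ∅, so x is NOT a limit point.
  x = mike: open {mike, oscar} ∋ x has {mike, oscar} ∩ (A ∖ {mike}) = ∅, so x is NOT a limit point.
  x = november: opens ∋ x are {lima, mike, november, oscar, papa}; each meets A ∖ {november}, so x IS a limit point.
  x = oscar: opens ∋ x are {mike, oscar}, {lima, mike, oscar}, {lima, mike, november, oscar, papa}; each meets A ∖ {oscar}, so x IS a limit point.
  x = papa: opens ∋ x are {lima, mike, november, oscar, papa}; each meets A ∖ {papa}, so x IS a limit point.
Collecting: A' = {november, oscar, papa}.


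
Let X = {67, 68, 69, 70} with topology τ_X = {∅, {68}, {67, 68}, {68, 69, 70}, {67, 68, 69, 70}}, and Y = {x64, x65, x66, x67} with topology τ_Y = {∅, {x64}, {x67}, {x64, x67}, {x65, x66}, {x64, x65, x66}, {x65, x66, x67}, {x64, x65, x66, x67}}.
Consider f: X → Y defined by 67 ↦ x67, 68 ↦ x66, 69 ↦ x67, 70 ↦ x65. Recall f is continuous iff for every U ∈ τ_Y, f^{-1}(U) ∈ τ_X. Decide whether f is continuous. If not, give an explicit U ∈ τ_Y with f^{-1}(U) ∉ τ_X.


f is NOT continuous.

Compute f^{-1}(U) for each U ∈ τ_Y:
  U = ∅: f^{-1}(U) = ∅ ∈ τ_X ✓.
  U = {x64}: f^{-1}(U) = ∅ ∈ τ_X ✓.
  U = {x67}: f^{-1}(U) = {67, 69} ∉ τ_X ✗.
  U = {x64, x67}: f^{-1}(U) = {67, 69} ∉ τ_X ✗.
  U = {x65, x66}: f^{-1}(U) = {68, 70} ∉ τ_X ✗.
  U = {x64, x65, x66}: f^{-1}(U) = {68, 70} ∉ τ_X ✗.
  U = {x65, x66, x67}: f^{-1}(U) = {67, 68, 69, 70} ∈ τ_X ✓.
  U = {x64, x65, x66, x67}: f^{-1}(U) = {67, 68, 69, 70} ∈ τ_X ✓.
Found U = {x67} with f^{-1}(U) = {67, 69} not in τ_X. Therefore f is NOT continuous.


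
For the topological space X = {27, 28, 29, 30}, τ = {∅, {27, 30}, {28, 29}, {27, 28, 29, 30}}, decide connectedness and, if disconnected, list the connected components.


(X, τ) is disconnected; components = [{27, 30}, {28, 29}].

Find clopen sets (U ∈ τ with X ∖ U ∈ τ):
  U = ∅, X ∖ U = {27, 28, 29, 30} — both open, so U is clopen.
  U = {27, 30}, X ∖ U = {28, 29} — both open, so U is clopen.
  U = {28, 29}, X ∖ U = {27, 30} — both open, so U is clopen.
  U = {27, 28, 29, 30}, X ∖ U = ∅ — both open, so U is clopen.
Nontrivial clopen(s) exist: e.g. {27, 30}. So (X, τ) is disconnected.
Compute connected components by grouping points that agree on all clopens:
  component: {27, 30}
  component: {28, 29}


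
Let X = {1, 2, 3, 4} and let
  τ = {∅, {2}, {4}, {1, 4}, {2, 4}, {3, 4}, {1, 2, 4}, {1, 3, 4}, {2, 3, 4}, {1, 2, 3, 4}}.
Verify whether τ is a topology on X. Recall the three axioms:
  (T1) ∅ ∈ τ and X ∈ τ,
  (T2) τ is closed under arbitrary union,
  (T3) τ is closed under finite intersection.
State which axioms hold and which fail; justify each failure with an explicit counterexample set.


τ IS a topology on X.

Axiom (T1): ∅ ∈ τ? Yes; X ∈ τ? Yes.
Axiom (T2/T3): check pairwise unions and intersections of members of τ.
All pairwise intersections and unions checked — each lies in τ. Therefore τ satisfies (T1), (T2), (T3): it IS a topology on X.


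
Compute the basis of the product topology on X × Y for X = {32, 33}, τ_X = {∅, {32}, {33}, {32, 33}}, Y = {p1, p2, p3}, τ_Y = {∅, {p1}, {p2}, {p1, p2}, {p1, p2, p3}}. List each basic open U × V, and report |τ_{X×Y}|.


Basis B = {∅ × ∅, {32} × {p1}, {32} × {p2}, {33} × {p1}, {33} × {p2}, {32} × {p1, p2}, {32, 33} × {p1}, {32, 33} × {p2}, {33} × {p1, p2}, {32} × {p1, p2, p3}, {33} × {p1, p2, p3}, {32, 33} × {p1, p2}, {32, 33} × {p1, p2, p3}}; |τ_{X×Y}| = 25.

Enumerate products U × V with U ∈ τ_X, V ∈ τ_Y (deduplicated):
  ∅ × ∅ = {} (∅)
  {32} × {p1} = {(32,p1)}
  {32} × {p2} = {(32,p2)}
  {33} × {p1} = {(33,p1)}
  {33} × {p2} = {(33,p2)}
  {32} × {p1, p2} = {(32,p1), (32,p2)}
  {32, 33} × {p1} = {(32,p1), (33,p1)}
  {32, 33} × {p2} = {(32,p2), (33,p2)}
  {33} × {p1, p2} = {(33,p1), (33,p2)}
  {32} × {p1, p2, p3} = {(32,p1), (32,p2), (32,p3)}
  {33} × {p1, p2, p3} = {(33,p1), (33,p2), (33,p3)}
  {32, 33} × {p1, p2} = {(32,p1), (32,p2), (33,p1), (33,p2)}
  {32, 33} × {p1, p2, p3} = {(32,p1), (32,p2), (32,p3), (33,p1), (33,p2), (33,p3)}
These 13 distinct sets form the basis B.
Close under arbitrary unions to get τ_{X×Y}; counting gives |τ_{X×Y}| = 25.


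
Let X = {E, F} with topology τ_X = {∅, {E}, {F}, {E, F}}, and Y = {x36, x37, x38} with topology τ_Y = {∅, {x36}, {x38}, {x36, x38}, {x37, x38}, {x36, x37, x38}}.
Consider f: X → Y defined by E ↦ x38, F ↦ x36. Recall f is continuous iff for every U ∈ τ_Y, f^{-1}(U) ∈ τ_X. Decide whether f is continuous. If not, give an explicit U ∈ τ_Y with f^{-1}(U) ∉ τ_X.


f IS continuous.

Compute f^{-1}(U) for each U ∈ τ_Y:
  U = ∅: f^{-1}(U) = ∅ ∈ τ_X ✓.
  U = {x36}: f^{-1}(U) = {F} ∈ τ_X ✓.
  U = {x38}: f^{-1}(U) = {E} ∈ τ_X ✓.
  U = {x36, x38}: f^{-1}(U) = {E, F} ∈ τ_X ✓.
  U = {x37, x38}: f^{-1}(U) = {E} ∈ τ_X ✓.
  U = {x36, x37, x38}: f^{-1}(U) = {E, F} ∈ τ_X ✓.
Every preimage lies in τ_X, so f IS continuous.


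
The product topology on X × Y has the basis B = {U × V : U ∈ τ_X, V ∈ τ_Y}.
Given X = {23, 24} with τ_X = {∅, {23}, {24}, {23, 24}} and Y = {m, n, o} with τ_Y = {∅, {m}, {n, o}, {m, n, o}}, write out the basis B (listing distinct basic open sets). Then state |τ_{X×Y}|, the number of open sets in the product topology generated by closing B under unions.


Basis B = {∅ × ∅, {23} × {m}, {24} × {m}, {23, 24} × {m}, {23} × {n, o}, {24} × {n, o}, {23} × {m, n, o}, {24} × {m, n, o}, {23, 24} × {n, o}, {23, 24} × {m, n, o}}; |τ_{X×Y}| = 16.

Enumerate products U × V with U ∈ τ_X, V ∈ τ_Y (deduplicated):
  ∅ × ∅ = {} (∅)
  {23} × {m} = {(23,m)}
  {24} × {m} = {(24,m)}
  {23, 24} × {m} = {(23,m), (24,m)}
  {23} × {n, o} = {(23,n), (23,o)}
  {24} × {n, o} = {(24,n), (24,o)}
  {23} × {m, n, o} = {(23,m), (23,n), (23,o)}
  {24} × {m, n, o} = {(24,m), (24,n), (24,o)}
  {23, 24} × {n, o} = {(23,n), (23,o), (24,n), (24,o)}
  {23, 24} × {m, n, o} = {(23,m), (23,n), (23,o), (24,m), (24,n), (24,o)}
These 10 distinct sets form the basis B.
Close under arbitrary unions to get τ_{X×Y}; counting gives |τ_{X×Y}| = 16.


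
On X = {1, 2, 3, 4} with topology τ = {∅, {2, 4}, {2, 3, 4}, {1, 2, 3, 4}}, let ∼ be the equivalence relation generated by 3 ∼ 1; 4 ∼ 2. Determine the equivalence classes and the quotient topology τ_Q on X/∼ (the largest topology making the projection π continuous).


X/∼ = {[1=3], [2=4]}; |τ_Q| = 3.

Equivalence classes: [1=3], [2=4].
Quotient map π: X → X/∼ sends 1 ↦ [1=3], 2 ↦ [2=4], 3 ↦ [1=3], 4 ↦ [2=4].
For each subset V ⊆ X/∼, compute π^{-1}(V) ⊆ X and check whether π^{-1}(V) ∈ τ. V is open in τ_Q iff π^{-1}(V) ∈ τ.
  V = {}: π^{-1}(V) = ∅ ∈ τ ✓.
  V = {[1=3]}: π^{-1}(V) = {1, 3} ∉ τ ✗.
  V = {[2=4]}: π^{-1}(V) = {2, 4} ∈ τ ✓.
  V = {[1=3], [2=4]}: π^{-1}(V) = {1, 2, 3, 4} ∈ τ ✓.
Open sets in the quotient: τ_Q = {{}, {[2=4]}, {[1=3], [2=4]}} (3 elements).


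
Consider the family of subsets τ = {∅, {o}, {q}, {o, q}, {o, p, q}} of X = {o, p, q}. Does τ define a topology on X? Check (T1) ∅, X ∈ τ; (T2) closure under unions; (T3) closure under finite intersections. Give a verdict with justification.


τ IS a topology on X.

Axiom (T1): ∅ ∈ τ? Yes; X ∈ τ? Yes.
Axiom (T2/T3): check pairwise unions and intersections of members of τ.
All pairwise intersections and unions checked — each lies in τ. Therefore τ satisfies (T1), (T2), (T3): it IS a topology on X.


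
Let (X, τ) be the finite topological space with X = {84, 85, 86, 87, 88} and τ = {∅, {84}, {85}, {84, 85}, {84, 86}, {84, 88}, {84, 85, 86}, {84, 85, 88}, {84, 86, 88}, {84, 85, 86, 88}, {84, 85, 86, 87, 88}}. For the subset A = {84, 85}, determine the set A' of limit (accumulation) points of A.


A' = {86, 87, 88}

For each x ∈ X, list the open sets U ∈ τ with x ∈ U, then check whether U ∩ (A ∖ {x}) ≠ ∅ for every such U.
  x = 84: open {84} ∋ x has {84} ∩ (A ∖ {84}) = ∅, so x is NOT a limit point.
  x = 85: open {85} ∋ x has {85} ∩ (A ∖ {85}) = ∅, so x is NOT a limit point.
  x = 86: opens ∋ x are {84, 86}, {84, 85, 86}, {84, 86, 88}, {84, 85, 86, 88}, {84, 85, 86, 87, 88}; each meets A ∖ {86}, so x IS a limit point.
  x = 87: opens ∋ x are {84, 85, 86, 87, 88}; each meets A ∖ {87}, so x IS a limit point.
  x = 88: opens ∋ x are {84, 88}, {84, 85, 88}, {84, 86, 88}, {84, 85, 86, 88}, {84, 85, 86, 87, 88}; each meets A ∖ {88}, so x IS a limit point.
Collecting: A' = {86, 87, 88}.


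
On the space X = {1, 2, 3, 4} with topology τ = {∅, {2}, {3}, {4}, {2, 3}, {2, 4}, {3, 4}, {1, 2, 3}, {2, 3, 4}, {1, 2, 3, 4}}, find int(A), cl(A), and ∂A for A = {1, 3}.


int(A) = {3}, cl(A) = {1, 3}, ∂A = {1}.

Closed sets in (X, τ) are complements of opens:
  closed(X, τ) = {∅, {1}, {4}, {1, 2}, {1, 3}, {1, 4}, {1, 2, 3}, {1, 2, 4}, {1, 3, 4}, {1, 2, 3, 4}}.
int(A) = ⋃ {U ∈ τ : U ⊆ A}. Opens contained in A: ∅, {3}.
Taking the union of these: int(A) = {3}.
cl(A) = ⋂ {C closed : A ⊆ C}. Closed sets containing A: {1, 3}, {1, 2, 3}, {1, 3, 4}, {1, 2, 3, 4}.
Intersecting these: cl(A) = {1, 3}.
∂A = cl(A) ∖ int(A) = {1, 3} ∖ {3} = {1}.


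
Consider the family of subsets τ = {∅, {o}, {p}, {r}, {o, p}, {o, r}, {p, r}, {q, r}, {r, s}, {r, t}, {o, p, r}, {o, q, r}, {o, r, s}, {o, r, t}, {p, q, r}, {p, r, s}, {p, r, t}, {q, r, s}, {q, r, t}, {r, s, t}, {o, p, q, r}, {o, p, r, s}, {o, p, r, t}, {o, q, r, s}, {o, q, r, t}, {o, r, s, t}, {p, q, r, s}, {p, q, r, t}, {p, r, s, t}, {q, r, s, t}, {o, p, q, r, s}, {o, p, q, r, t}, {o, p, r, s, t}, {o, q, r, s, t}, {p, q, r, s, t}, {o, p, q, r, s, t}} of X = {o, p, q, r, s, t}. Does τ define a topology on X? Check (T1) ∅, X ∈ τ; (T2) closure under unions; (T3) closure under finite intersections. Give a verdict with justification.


τ IS a topology on X.

Axiom (T1): ∅ ∈ τ? Yes; X ∈ τ? Yes.
Axiom (T2/T3): check pairwise unions and intersections of members of τ.
All pairwise intersections and unions checked — each lies in τ. Therefore τ satisfies (T1), (T2), (T3): it IS a topology on X.


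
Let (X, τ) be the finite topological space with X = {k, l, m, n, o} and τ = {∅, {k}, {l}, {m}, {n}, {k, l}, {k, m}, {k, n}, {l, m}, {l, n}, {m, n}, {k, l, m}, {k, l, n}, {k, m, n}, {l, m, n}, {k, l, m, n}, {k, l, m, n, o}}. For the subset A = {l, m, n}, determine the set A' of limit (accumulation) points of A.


A' = {o}

For each x ∈ X, list the open sets U ∈ τ with x ∈ U, then check whether U ∩ (A ∖ {x}) ≠ ∅ for every such U.
  x = k: open {k} ∋ x has {k} ∩ (A ∖ {k}) = ∅, so x is NOT a limit point.
  x = l: open {l} ∋ x has {l} ∩ (A ∖ {l}) = ∅, so x is NOT a limit point.
  x = m: open {m} ∋ x has {m} ∩ (A ∖ {m}) = ∅, so x is NOT a limit point.
  x = n: open {n} ∋ x has {n} ∩ (A ∖ {n}) = ∅, so x is NOT a limit point.
  x = o: opens ∋ x are {k, l, m, n, o}; each meets A ∖ {o}, so x IS a limit point.
Collecting: A' = {o}.


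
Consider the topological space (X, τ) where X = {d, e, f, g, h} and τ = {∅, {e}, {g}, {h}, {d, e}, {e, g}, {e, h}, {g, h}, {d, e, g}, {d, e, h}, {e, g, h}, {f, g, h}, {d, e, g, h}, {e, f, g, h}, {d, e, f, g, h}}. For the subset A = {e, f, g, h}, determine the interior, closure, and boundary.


int(A) = {e, f, g, h}, cl(A) = {d, e, f, g, h}, ∂A = {d}.

Closed sets in (X, τ) are complements of opens:
  closed(X, τ) = {∅, {d}, {f}, {d, e}, {d, f}, {f, g}, {f, h}, {d, e, f}, {d, f, g}, {d, f, h}, {f, g, h}, {d, e, f, g}, {d, e, f, h}, {d, f, g, h}, {d, e, f, g, h}}.
int(A) = ⋃ {U ∈ τ : U ⊆ A}. Opens contained in A: ∅, {e}, {g}, {h}, {e, g}, {e, h}, {g, h}, {e, g, h}, {f, g, h}, {e, f, g, h}.
Taking the union of these: int(A) = {e, f, g, h}.
cl(A) = ⋂ {C closed : A ⊆ C}. Closed sets containing A: {d, e, f, g, h}.
Intersecting these: cl(A) = {d, e, f, g, h}.
∂A = cl(A) ∖ int(A) = {d, e, f, g, h} ∖ {e, f, g, h} = {d}.


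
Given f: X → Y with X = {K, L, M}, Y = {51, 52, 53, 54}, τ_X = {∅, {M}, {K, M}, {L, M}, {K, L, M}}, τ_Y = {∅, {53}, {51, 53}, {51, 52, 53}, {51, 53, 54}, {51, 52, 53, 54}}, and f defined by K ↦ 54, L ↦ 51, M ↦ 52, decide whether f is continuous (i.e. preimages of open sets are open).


f is NOT continuous.

Compute f^{-1}(U) for each U ∈ τ_Y:
  U = ∅: f^{-1}(U) = ∅ ∈ τ_X ✓.
  U = {53}: f^{-1}(U) = ∅ ∈ τ_X ✓.
  U = {51, 53}: f^{-1}(U) = {L} ∉ τ_X ✗.
  U = {51, 52, 53}: f^{-1}(U) = {L, M} ∈ τ_X ✓.
  U = {51, 53, 54}: f^{-1}(U) = {K, L} ∉ τ_X ✗.
  U = {51, 52, 53, 54}: f^{-1}(U) = {K, L, M} ∈ τ_X ✓.
Found U = {51, 53} with f^{-1}(U) = {L} not in τ_X. Therefore f is NOT continuous.


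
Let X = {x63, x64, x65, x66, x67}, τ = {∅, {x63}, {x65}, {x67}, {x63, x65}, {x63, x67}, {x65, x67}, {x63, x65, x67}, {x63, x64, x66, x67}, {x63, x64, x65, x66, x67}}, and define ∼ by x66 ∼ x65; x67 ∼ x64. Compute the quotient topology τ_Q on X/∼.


X/∼ = {[x63], [x64=x67], [x65=x66]}; |τ_Q| = 3.

Equivalence classes: [x63], [x64=x67], [x65=x66].
Quotient map π: X → X/∼ sends x63 ↦ [x63], x64 ↦ [x64=x67], x65 ↦ [x65=x66], x66 ↦ [x65=x66], x67 ↦ [x64=x67].
For each subset V ⊆ X/∼, compute π^{-1}(V) ⊆ X and check whether π^{-1}(V) ∈ τ. V is open in τ_Q iff π^{-1}(V) ∈ τ.
  V = {}: π^{-1}(V) = ∅ ∈ τ ✓.
  V = {[x63]}: π^{-1}(V) = {x63} ∈ τ ✓.
  V = {[x64=x67]}: π^{-1}(V) = {x64, x67} ∉ τ ✗.
  V = {[x63], [x64=x67]}: π^{-1}(V) = {x63, x64, x67} ∉ τ ✗.
  V = {[x65=x66]}: π^{-1}(V) = {x65, x66} ∉ τ ✗.
  V = {[x63], [x65=x66]}: π^{-1}(V) = {x63, x65, x66} ∉ τ ✗.
  V = {[x64=x67], [x65=x66]}: π^{-1}(V) = {x64, x65, x66, x67} ∉ τ ✗.
  V = {[x63], [x64=x67], [x65=x66]}: π^{-1}(V) = {x63, x64, x65, x66, x67} ∈ τ ✓.
Open sets in the quotient: τ_Q = {{}, {[x63]}, {[x63], [x64=x67], [x65=x66]}} (3 elements).


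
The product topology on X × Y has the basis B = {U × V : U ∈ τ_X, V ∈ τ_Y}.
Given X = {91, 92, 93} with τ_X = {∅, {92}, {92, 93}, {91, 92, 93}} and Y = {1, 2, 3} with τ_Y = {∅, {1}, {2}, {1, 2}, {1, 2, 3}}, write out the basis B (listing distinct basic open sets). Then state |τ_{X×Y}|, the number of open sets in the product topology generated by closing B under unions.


Basis B = {∅ × ∅, {92} × {1}, {92} × {2}, {92} × {1, 2}, {92, 93} × {1}, {92, 93} × {2}, {91, 92, 93} × {1}, {91, 92, 93} × {2}, {92} × {1, 2, 3}, {92, 93} × {1, 2}, {91, 92, 93} × {1, 2}, {92, 93} × {1, 2, 3}, {91, 92, 93} × {1, 2, 3}}; |τ_{X×Y}| = 30.

Enumerate products U × V with U ∈ τ_X, V ∈ τ_Y (deduplicated):
  ∅ × ∅ = {} (∅)
  {92} × {1} = {(92,1)}
  {92} × {2} = {(92,2)}
  {92} × {1, 2} = {(92,1), (92,2)}
  {92, 93} × {1} = {(92,1), (93,1)}
  {92, 93} × {2} = {(92,2), (93,2)}
  {91, 92, 93} × {1} = {(91,1), (92,1), (93,1)}
  {91, 92, 93} × {2} = {(91,2), (92,2), (93,2)}
  {92} × {1, 2, 3} = {(92,1), (92,2), (92,3)}
  {92, 93} × {1, 2} = {(92,1), (92,2), (93,1), (93,2)}
  {91, 92, 93} × {1, 2} = {(91,1), (91,2), (92,1), (92,2), (93,1), (93,2)}
  {92, 93} × {1, 2, 3} = {(92,1), (92,2), (92,3), (93,1), (93,2), (93,3)}
  {91, 92, 93} × {1, 2, 3} = {(91,1), (91,2), (91,3), (92,1), (92,2), (92,3), (93,1), (93,2), (93,3)}
These 13 distinct sets form the basis B.
Close under arbitrary unions to get τ_{X×Y}; counting gives |τ_{X×Y}| = 30.


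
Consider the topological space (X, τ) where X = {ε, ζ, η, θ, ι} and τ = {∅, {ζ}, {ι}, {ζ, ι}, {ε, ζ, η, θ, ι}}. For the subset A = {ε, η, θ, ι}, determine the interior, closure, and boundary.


int(A) = {ι}, cl(A) = {ε, η, θ, ι}, ∂A = {ε, η, θ}.

Closed sets in (X, τ) are complements of opens:
  closed(X, τ) = {∅, {ε, η, θ}, {ε, ζ, η, θ}, {ε, η, θ, ι}, {ε, ζ, η, θ, ι}}.
int(A) = ⋃ {U ∈ τ : U ⊆ A}. Opens contained in A: ∅, {ι}.
Taking the union of these: int(A) = {ι}.
cl(A) = ⋂ {C closed : A ⊆ C}. Closed sets containing A: {ε, η, θ, ι}, {ε, ζ, η, θ, ι}.
Intersecting these: cl(A) = {ε, η, θ, ι}.
∂A = cl(A) ∖ int(A) = {ε, η, θ, ι} ∖ {ι} = {ε, η, θ}.


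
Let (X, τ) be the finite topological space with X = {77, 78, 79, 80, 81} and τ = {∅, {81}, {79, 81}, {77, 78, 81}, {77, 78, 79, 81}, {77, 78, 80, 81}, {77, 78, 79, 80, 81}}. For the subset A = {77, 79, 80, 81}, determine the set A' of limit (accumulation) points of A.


A' = {77, 78, 79, 80}

For each x ∈ X, list the open sets U ∈ τ with x ∈ U, then check whether U ∩ (A ∖ {x}) ≠ ∅ for every such U.
  x = 77: opens ∋ x are {77, 78, 81}, {77, 78, 79, 81}, {77, 78, 80, 81}, {77, 78, 79, 80, 81}; each meets A ∖ {77}, so x IS a limit point.
  x = 78: opens ∋ x are {77, 78, 81}, {77, 78, 79, 81}, {77, 78, 80, 81}, {77, 78, 79, 80, 81}; each meets A ∖ {78}, so x IS a limit point.
  x = 79: opens ∋ x are {79, 81}, {77, 78, 79, 81}, {77, 78, 79, 80, 81}; each meets A ∖ {79}, so x IS a limit point.
  x = 80: opens ∋ x are {77, 78, 80, 81}, {77, 78, 79, 80, 81}; each meets A ∖ {80}, so x IS a limit point.
  x = 81: open {81} ∋ x has {81} ∩ (A ∖ {81}) = ∅, so x is NOT a limit point.
Collecting: A' = {77, 78, 79, 80}.


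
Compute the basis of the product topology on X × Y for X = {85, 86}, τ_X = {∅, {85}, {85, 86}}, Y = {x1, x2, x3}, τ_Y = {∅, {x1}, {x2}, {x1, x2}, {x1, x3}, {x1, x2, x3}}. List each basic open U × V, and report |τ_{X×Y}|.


Basis B = {∅ × ∅, {85} × {x1}, {85} × {x2}, {85} × {x1, x2}, {85} × {x1, x3}, {85, 86} × {x1}, {85, 86} × {x2}, {85} × {x1, x2, x3}, {85, 86} × {x1, x2}, {85, 86} × {x1, x3}, {85, 86} × {x1, x2, x3}}; |τ_{X×Y}| = 18.

Enumerate products U × V with U ∈ τ_X, V ∈ τ_Y (deduplicated):
  ∅ × ∅ = {} (∅)
  {85} × {x1} = {(85,x1)}
  {85} × {x2} = {(85,x2)}
  {85} × {x1, x2} = {(85,x1), (85,x2)}
  {85} × {x1, x3} = {(85,x1), (85,x3)}
  {85, 86} × {x1} = {(85,x1), (86,x1)}
  {85, 86} × {x2} = {(85,x2), (86,x2)}
  {85} × {x1, x2, x3} = {(85,x1), (85,x2), (85,x3)}
  {85, 86} × {x1, x2} = {(85,x1), (85,x2), (86,x1), (86,x2)}
  {85, 86} × {x1, x3} = {(85,x1), (85,x3), (86,x1), (86,x3)}
  {85, 86} × {x1, x2, x3} = {(85,x1), (85,x2), (85,x3), (86,x1), (86,x2), (86,x3)}
These 11 distinct sets form the basis B.
Close under arbitrary unions to get τ_{X×Y}; counting gives |τ_{X×Y}| = 18.


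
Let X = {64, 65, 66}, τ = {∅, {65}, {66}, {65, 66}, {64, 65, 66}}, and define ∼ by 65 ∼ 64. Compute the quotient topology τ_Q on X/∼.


X/∼ = {[64=65], [66]}; |τ_Q| = 3.

Equivalence classes: [64=65], [66].
Quotient map π: X → X/∼ sends 64 ↦ [64=65], 65 ↦ [64=65], 66 ↦ [66].
For each subset V ⊆ X/∼, compute π^{-1}(V) ⊆ X and check whether π^{-1}(V) ∈ τ. V is open in τ_Q iff π^{-1}(V) ∈ τ.
  V = {}: π^{-1}(V) = ∅ ∈ τ ✓.
  V = {[64=65]}: π^{-1}(V) = {64, 65} ∉ τ ✗.
  V = {[66]}: π^{-1}(V) = {66} ∈ τ ✓.
  V = {[64=65], [66]}: π^{-1}(V) = {64, 65, 66} ∈ τ ✓.
Open sets in the quotient: τ_Q = {{}, {[66]}, {[64=65], [66]}} (3 elements).


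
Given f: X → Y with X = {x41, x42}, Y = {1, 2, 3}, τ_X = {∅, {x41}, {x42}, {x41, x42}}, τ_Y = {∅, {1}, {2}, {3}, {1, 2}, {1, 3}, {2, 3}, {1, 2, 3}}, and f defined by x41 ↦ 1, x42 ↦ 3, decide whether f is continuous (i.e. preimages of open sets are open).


f IS continuous.

Compute f^{-1}(U) for each U ∈ τ_Y:
  U = ∅: f^{-1}(U) = ∅ ∈ τ_X ✓.
  U = {1}: f^{-1}(U) = {x41} ∈ τ_X ✓.
  U = {2}: f^{-1}(U) = ∅ ∈ τ_X ✓.
  U = {3}: f^{-1}(U) = {x42} ∈ τ_X ✓.
  U = {1, 2}: f^{-1}(U) = {x41} ∈ τ_X ✓.
  U = {1, 3}: f^{-1}(U) = {x41, x42} ∈ τ_X ✓.
  U = {2, 3}: f^{-1}(U) = {x42} ∈ τ_X ✓.
  U = {1, 2, 3}: f^{-1}(U) = {x41, x42} ∈ τ_X ✓.
Every preimage lies in τ_X, so f IS continuous.


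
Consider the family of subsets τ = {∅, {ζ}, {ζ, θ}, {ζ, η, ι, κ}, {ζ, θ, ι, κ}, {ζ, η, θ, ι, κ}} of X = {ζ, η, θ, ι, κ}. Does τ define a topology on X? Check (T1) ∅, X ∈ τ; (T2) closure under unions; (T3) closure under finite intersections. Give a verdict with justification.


τ is NOT a topology on X.

Axiom (T1): ∅ ∈ τ? Yes; X ∈ τ? Yes.
Axiom (T2/T3): check pairwise unions and intersections of members of τ.
Counterexample for (T3): {ζ, η, ι, κ} ∩ {ζ, θ, ι, κ} = {ζ, ι, κ} ∉ τ. Therefore τ is NOT a topology.


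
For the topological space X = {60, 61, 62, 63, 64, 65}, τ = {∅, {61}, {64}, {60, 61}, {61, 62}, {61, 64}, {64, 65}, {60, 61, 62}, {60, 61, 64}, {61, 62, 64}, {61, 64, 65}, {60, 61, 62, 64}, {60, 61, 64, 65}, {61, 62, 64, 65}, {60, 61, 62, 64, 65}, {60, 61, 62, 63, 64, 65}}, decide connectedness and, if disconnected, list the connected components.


(X, τ) is connected.

Find clopen sets (U ∈ τ with X ∖ U ∈ τ):
  U = ∅, X ∖ U = {60, 61, 62, 63, 64, 65} — both open, so U is clopen.
  U = {60, 61, 62, 63, 64, 65}, X ∖ U = ∅ — both open, so U is clopen.
Only trivial clopens (∅ and X) exist, so (X, τ) is connected.
Compute connected components by grouping points that agree on all clopens:
  component: {60, 61, 62, 63, 64, 65}


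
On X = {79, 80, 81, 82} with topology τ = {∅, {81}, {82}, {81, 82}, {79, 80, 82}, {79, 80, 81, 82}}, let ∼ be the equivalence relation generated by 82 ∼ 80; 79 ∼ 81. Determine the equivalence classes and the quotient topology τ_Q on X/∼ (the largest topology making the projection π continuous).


X/∼ = {[79=81], [80=82]}; |τ_Q| = 2.

Equivalence classes: [79=81], [80=82].
Quotient map π: X → X/∼ sends 79 ↦ [79=81], 80 ↦ [80=82], 81 ↦ [79=81], 82 ↦ [80=82].
For each subset V ⊆ X/∼, compute π^{-1}(V) ⊆ X and check whether π^{-1}(V) ∈ τ. V is open in τ_Q iff π^{-1}(V) ∈ τ.
  V = {}: π^{-1}(V) = ∅ ∈ τ ✓.
  V = {[79=81]}: π^{-1}(V) = {79, 81} ∉ τ ✗.
  V = {[80=82]}: π^{-1}(V) = {80, 82} ∉ τ ✗.
  V = {[79=81], [80=82]}: π^{-1}(V) = {79, 80, 81, 82} ∈ τ ✓.
Open sets in the quotient: τ_Q = {{}, {[79=81], [80=82]}} (2 elements).


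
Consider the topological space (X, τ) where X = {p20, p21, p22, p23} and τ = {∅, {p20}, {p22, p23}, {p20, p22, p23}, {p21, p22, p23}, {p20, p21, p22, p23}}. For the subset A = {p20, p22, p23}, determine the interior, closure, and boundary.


int(A) = {p20, p22, p23}, cl(A) = {p20, p21, p22, p23}, ∂A = {p21}.

Closed sets in (X, τ) are complements of opens:
  closed(X, τ) = {∅, {p20}, {p21}, {p20, p21}, {p21, p22, p23}, {p20, p21, p22, p23}}.
int(A) = ⋃ {U ∈ τ : U ⊆ A}. Opens contained in A: ∅, {p20}, {p22, p23}, {p20, p22, p23}.
Taking the union of these: int(A) = {p20, p22, p23}.
cl(A) = ⋂ {C closed : A ⊆ C}. Closed sets containing A: {p20, p21, p22, p23}.
Intersecting these: cl(A) = {p20, p21, p22, p23}.
∂A = cl(A) ∖ int(A) = {p20, p21, p22, p23} ∖ {p20, p22, p23} = {p21}.
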